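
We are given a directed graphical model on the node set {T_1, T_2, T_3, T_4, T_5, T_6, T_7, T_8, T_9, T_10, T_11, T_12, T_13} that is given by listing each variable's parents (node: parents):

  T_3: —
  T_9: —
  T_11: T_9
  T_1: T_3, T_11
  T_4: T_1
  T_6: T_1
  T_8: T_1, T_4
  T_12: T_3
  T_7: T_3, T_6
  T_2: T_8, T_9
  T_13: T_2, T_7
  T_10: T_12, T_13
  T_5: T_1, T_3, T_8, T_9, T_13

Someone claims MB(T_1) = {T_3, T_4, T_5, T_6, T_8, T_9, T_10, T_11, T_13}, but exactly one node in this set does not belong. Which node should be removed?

The Markov blanket of a node is its parents, its children, and the other parents of its children.
Ch(T_1) = {T_4, T_5, T_6, T_8}.
Pa(T_1) = {T_3, T_11}.
Co-parents of T_1 (other parents of its children):
  T_4 has no other parent.
  T_6: no additional parents.
  parents(T_8) \ {T_1} = {T_4}.
  T_5's other parents are T_3, T_8, T_9, T_13.
MB(T_1) = {T_3, T_4, T_5, T_6, T_8, T_9, T_11, T_13}.
T_10 is neither a parent, child, nor co-parent of T_1, so it does not belong.

T_10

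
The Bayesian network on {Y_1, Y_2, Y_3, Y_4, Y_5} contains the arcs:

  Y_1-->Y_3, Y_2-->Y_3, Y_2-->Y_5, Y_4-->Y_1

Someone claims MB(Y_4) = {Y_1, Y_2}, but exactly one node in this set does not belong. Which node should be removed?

Y_2

Pa(Y_4) = {}.
Y_4 has child Y_1.
Other parents of Y_4's children:
  Y_1: —
MB(Y_4) = {Y_1}.
Y_2 is neither a parent, child, nor co-parent of Y_4, so it does not belong.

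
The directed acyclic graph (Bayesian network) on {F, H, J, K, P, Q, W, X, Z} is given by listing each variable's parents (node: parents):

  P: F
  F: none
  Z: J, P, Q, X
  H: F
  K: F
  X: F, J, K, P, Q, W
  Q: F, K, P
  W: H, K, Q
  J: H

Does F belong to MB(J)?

Yes

F is a co-parent of J: both are parents of X.
So F ∈ MB(J).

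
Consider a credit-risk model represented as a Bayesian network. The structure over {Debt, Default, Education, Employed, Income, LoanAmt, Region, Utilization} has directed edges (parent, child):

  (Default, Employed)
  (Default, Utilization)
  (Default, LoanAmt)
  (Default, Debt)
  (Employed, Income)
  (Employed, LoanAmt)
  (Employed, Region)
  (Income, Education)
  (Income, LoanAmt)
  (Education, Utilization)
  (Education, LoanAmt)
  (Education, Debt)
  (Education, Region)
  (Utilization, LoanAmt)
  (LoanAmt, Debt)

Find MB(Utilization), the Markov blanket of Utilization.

{Default, Education, Employed, Income, LoanAmt}

By definition, MB(Utilization) is built from Utilization's parents, Utilization's children, and the co-parents of Utilization.
Parents of Utilization: Default, Education.
Children of Utilization: LoanAmt.
Other parents of Utilization's children:
  LoanAmt: Default, Education, Employed, Income
So the Markov blanket of Utilization is {Default, Education, Employed, Income, LoanAmt}.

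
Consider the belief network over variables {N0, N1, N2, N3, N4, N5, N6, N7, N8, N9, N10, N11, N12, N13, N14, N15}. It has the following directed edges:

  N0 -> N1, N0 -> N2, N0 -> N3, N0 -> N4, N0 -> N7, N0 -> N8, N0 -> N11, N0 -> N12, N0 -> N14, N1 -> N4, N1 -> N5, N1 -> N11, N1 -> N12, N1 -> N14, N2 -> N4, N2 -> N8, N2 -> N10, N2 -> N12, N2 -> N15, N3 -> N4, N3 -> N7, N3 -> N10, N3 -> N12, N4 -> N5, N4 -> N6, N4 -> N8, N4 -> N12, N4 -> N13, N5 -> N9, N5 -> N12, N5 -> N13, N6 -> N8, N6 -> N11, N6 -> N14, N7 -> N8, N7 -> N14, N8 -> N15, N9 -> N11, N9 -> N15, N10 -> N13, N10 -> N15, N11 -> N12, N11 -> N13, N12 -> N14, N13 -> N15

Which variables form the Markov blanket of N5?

{N0, N1, N2, N3, N4, N9, N10, N11, N12, N13}

Parents of N5: N1, N4.
Children of N5: N9, N12, N13.
Parents of each child, excluding N5:
  N9 has no other parent.
  N12's other parents are N0, N1, N2, N3, N4, N11.
  N13's other parents are N4, N10, N11.
Taking the union gives {N0, N1, N2, N3, N4, N9, N10, N11, N12, N13}.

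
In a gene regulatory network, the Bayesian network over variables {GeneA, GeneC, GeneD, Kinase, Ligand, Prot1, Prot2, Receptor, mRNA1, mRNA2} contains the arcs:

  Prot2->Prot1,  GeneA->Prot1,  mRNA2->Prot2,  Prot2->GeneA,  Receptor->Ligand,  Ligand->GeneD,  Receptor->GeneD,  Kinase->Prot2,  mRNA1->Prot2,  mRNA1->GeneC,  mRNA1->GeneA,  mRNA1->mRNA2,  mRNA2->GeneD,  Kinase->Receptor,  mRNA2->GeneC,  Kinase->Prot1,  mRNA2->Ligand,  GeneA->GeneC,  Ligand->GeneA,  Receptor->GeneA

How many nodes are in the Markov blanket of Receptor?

By definition, MB(Receptor) is built from Receptor's parents, Receptor's children, and the co-parents of Receptor.
Parents of Receptor: Kinase.
Ch(Receptor) = {GeneA, GeneD, Ligand}.
Other parents of Receptor's children:
  Ligand also has parent mRNA2.
  parents(GeneA) \ {Receptor} = {Ligand, Prot2, mRNA1}.
  GeneD's other parents are Ligand, mRNA2.
MB(Receptor) = {GeneA, GeneD, Kinase, Ligand, Prot2, mRNA1, mRNA2}, which has 7 nodes.

7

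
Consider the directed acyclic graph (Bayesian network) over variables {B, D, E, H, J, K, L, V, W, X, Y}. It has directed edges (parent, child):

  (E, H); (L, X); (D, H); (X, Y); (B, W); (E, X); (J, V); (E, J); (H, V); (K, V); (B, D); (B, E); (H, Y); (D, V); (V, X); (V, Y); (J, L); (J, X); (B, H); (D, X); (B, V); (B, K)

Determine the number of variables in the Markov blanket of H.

H's parents: B, D, E.
Children of H: V, Y.
Co-parents of H (other parents of its children):
  V: B, D, J, K
  Y: V, X
MB(H) = {B, D, E, J, K, V, X, Y}, which has 8 nodes.

8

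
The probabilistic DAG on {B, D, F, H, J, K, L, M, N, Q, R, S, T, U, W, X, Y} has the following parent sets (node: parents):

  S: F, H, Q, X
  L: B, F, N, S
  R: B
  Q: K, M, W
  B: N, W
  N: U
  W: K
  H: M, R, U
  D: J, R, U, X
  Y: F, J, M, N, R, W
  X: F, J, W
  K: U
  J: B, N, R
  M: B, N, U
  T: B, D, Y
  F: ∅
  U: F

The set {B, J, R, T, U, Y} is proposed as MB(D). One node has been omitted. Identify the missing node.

X

Parents of D: J, R, U, X.
Ch(D) = {T}.
Co-parents of D (other parents of its children):
  T: B, Y
MB(D) = {B, J, R, T, U, X, Y}.
Comparing with the claimed set, X is missing.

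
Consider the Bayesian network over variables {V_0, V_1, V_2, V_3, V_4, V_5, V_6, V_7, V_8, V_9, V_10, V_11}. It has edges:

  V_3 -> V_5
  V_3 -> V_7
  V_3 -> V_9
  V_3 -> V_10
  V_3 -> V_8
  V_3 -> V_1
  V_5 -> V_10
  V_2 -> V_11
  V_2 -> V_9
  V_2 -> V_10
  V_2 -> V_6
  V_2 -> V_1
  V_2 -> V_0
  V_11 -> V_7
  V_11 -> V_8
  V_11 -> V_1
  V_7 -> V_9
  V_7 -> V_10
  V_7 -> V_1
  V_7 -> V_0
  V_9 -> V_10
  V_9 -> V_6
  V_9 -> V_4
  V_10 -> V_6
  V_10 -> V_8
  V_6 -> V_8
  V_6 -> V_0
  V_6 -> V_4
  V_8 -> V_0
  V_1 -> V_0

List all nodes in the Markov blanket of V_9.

{V_2, V_3, V_4, V_5, V_6, V_7, V_10}

By definition, MB(V_9) is built from V_9's parents, V_9's children, and the co-parents of V_9.
V_9 has children V_4, V_6, V_10.
V_9 has parents V_2, V_3, V_7.
For each child, the remaining parents (spouses of V_9):
  V_10 also has parents V_2, V_3, V_5, V_7.
  V_6's other parents are V_2, V_10.
  V_4 also has parent V_6.
Union: {V_2, V_3, V_7} ∪ {V_4, V_6, V_10} ∪ {V_2, V_3, V_5, V_6, V_7, V_10} = {V_2, V_3, V_4, V_5, V_6, V_7, V_10}.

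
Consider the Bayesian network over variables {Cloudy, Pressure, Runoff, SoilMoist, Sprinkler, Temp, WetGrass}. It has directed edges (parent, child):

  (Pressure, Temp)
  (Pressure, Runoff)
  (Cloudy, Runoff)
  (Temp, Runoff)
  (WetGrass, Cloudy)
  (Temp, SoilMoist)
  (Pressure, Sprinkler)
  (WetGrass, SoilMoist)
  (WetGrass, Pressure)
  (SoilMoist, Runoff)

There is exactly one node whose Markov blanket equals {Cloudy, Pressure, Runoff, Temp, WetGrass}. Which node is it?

The target node must have every member of {Cloudy, Pressure, Runoff, Temp, WetGrass} as a parent, child, or co-parent, and no others.
Parents of SoilMoist: Temp, WetGrass; children: Runoff; co-parents: Cloudy, Pressure, Temp.
These exactly cover the given set, so the node is SoilMoist.

SoilMoist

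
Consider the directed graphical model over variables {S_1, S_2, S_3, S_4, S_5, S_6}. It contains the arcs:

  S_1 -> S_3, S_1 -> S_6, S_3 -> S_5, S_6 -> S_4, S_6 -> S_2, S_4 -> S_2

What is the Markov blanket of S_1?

A node's Markov blanket = Pa ∪ Ch ∪ (parents of Ch other than the node itself).
Parents of S_1: none.
Children of S_1: S_3, S_6.
Parents of each child, excluding S_1:
  S_3: no additional parents.
  S_6: no additional parents.
Union: {} ∪ {S_3, S_6} ∪ {} = {S_3, S_6}.

{S_3, S_6}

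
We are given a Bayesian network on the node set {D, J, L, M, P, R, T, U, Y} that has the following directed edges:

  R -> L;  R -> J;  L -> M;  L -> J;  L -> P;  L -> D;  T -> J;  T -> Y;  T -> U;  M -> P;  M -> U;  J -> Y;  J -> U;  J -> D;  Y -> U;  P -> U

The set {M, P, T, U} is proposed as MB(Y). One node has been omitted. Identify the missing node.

J

Parents of Y: J, T.
Y's children: U.
Co-parents of Y (other parents of its children):
  U: J, M, P, T
MB(Y) = {J, M, P, T, U}.
Comparing with the claimed set, J is missing.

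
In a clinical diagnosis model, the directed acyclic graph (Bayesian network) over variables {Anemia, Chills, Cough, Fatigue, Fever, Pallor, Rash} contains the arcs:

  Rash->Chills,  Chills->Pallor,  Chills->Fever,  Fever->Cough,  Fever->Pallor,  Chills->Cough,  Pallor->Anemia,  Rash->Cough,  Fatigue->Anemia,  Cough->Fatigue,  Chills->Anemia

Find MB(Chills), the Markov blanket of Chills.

By definition, MB(Chills) is built from Chills's parents, Chills's children, and the co-parents of Chills.
Pa(Chills) = {Rash}.
Ch(Chills) = {Anemia, Cough, Fever, Pallor}.
For each child, the remaining parents (spouses of Chills):
  Fever: no additional parents.
  parents(Cough) \ {Chills} = {Fever, Rash}.
  Pallor's other parent is Fever.
  parents(Anemia) \ {Chills} = {Fatigue, Pallor}.
Union: {Rash} ∪ {Anemia, Cough, Fever, Pallor} ∪ {Fatigue, Fever, Pallor, Rash} = {Anemia, Cough, Fatigue, Fever, Pallor, Rash}.

{Anemia, Cough, Fatigue, Fever, Pallor, Rash}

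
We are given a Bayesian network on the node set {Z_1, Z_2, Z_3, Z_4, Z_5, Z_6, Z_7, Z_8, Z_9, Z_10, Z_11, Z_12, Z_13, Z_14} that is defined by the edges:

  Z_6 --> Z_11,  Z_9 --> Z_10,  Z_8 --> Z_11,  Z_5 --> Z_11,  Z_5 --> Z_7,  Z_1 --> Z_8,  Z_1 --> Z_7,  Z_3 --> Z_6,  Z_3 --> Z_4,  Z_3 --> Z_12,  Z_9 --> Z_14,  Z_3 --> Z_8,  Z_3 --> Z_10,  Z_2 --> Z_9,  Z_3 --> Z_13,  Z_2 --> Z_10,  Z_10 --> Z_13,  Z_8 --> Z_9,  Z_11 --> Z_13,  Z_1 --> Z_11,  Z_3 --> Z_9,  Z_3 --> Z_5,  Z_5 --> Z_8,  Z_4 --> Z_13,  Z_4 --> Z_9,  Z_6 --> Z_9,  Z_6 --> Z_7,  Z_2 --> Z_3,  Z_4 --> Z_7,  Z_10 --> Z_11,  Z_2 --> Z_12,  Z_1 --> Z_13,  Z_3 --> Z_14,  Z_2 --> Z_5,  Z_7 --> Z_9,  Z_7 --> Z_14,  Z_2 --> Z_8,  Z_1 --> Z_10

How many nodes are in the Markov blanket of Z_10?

10

By definition, MB(Z_10) is built from Z_10's parents, Z_10's children, and the co-parents of Z_10.
Z_10's parents: Z_1, Z_2, Z_3, Z_9.
Ch(Z_10) = {Z_11, Z_13}.
Parents of each child, excluding Z_10:
  Z_11's other parents are Z_1, Z_5, Z_6, Z_8.
  Z_13's other parents are Z_1, Z_3, Z_4, Z_11.
MB(Z_10) = {Z_1, Z_2, Z_3, Z_4, Z_5, Z_6, Z_8, Z_9, Z_11, Z_13}, which has 10 nodes.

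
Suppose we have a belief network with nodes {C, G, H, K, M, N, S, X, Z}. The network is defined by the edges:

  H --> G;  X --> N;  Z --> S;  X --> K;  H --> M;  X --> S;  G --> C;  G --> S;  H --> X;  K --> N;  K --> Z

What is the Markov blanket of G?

{C, H, S, X, Z}

Recall MB(v) = parents ∪ children ∪ spouses, where spouses are the other parents of v's children.
Parents of G: H.
G has children C, S.
Parents of each child, excluding G:
  C: —
  S: X, Z
So the Markov blanket of G is {C, H, S, X, Z}.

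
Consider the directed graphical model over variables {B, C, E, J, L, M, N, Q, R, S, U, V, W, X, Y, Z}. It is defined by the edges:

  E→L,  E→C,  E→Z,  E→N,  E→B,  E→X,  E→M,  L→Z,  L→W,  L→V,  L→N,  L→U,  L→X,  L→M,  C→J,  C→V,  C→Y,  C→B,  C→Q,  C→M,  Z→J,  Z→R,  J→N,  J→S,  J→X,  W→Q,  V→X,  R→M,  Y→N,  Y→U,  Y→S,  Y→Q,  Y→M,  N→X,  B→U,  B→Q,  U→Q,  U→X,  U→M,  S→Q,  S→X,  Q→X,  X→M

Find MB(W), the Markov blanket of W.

W's children: Q.
Parents of W: L.
Parents of each child, excluding W:
  Q: B, C, S, U, Y
Union: {L} ∪ {Q} ∪ {B, C, S, U, Y} = {B, C, L, Q, S, U, Y}.

{B, C, L, Q, S, U, Y}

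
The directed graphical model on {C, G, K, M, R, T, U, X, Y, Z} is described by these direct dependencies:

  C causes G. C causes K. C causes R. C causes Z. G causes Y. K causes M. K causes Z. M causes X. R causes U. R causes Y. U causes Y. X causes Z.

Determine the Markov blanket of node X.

{C, K, M, Z}

A node's Markov blanket = Pa ∪ Ch ∪ (parents of Ch other than the node itself).
X has parent M.
X has child Z.
Parents of each child, excluding X:
  parents(Z) \ {X} = {C, K}.
Taking the union gives {C, K, M, Z}.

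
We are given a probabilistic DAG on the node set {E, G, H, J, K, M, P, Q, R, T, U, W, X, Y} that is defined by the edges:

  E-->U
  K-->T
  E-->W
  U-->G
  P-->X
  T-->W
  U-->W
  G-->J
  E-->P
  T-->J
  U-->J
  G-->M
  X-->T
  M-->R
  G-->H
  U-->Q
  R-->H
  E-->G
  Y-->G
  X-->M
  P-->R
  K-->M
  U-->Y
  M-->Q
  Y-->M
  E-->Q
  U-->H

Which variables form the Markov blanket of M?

{E, G, K, P, Q, R, U, X, Y}

M's parents: G, K, X, Y.
M has children Q, R.
For each child, the remaining parents (spouses of M):
  R: P
  Q: E, U
MB(M) = {E, G, K, P, Q, R, U, X, Y}.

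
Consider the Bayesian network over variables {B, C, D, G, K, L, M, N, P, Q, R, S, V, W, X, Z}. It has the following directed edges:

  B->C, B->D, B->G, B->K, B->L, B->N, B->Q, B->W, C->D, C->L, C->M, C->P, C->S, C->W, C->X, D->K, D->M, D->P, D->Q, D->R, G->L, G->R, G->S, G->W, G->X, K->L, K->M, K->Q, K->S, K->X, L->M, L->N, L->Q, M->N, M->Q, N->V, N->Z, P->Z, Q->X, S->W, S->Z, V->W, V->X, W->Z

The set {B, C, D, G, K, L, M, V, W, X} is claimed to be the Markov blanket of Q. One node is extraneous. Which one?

The Markov blanket of a node is its parents, its children, and the other parents of its children.
Pa(Q) = {B, D, K, L, M}.
Q has child X.
Parents of each child, excluding Q:
  X: C, G, K, V
MB(Q) = {B, C, D, G, K, L, M, V, X}.
W is neither a parent, child, nor co-parent of Q, so it does not belong.

W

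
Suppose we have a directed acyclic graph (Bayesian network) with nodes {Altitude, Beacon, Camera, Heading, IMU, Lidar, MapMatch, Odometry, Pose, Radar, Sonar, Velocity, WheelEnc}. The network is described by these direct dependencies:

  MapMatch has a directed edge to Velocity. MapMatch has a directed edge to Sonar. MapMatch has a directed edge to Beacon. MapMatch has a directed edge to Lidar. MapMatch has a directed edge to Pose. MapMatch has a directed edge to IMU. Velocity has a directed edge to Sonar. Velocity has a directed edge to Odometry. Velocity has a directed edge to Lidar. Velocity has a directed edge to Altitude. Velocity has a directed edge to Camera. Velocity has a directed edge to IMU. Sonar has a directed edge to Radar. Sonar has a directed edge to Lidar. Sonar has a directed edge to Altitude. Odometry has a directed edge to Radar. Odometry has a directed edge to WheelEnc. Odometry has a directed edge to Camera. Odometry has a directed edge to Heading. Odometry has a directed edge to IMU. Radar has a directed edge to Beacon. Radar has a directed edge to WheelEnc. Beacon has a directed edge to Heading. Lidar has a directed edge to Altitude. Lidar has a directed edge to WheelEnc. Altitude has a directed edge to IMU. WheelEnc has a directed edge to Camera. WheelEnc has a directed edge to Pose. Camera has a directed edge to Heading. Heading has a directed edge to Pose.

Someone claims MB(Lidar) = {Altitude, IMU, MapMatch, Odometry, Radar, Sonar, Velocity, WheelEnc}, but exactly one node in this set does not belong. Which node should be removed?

IMU

By definition, MB(Lidar) is built from Lidar's parents, Lidar's children, and the co-parents of Lidar.
Lidar has children Altitude, WheelEnc.
Lidar's parents: MapMatch, Sonar, Velocity.
Parents of each child, excluding Lidar:
  Altitude's other parents are Sonar, Velocity.
  parents(WheelEnc) \ {Lidar} = {Odometry, Radar}.
MB(Lidar) = {Altitude, MapMatch, Odometry, Radar, Sonar, Velocity, WheelEnc}.
IMU is neither a parent, child, nor co-parent of Lidar, so it does not belong.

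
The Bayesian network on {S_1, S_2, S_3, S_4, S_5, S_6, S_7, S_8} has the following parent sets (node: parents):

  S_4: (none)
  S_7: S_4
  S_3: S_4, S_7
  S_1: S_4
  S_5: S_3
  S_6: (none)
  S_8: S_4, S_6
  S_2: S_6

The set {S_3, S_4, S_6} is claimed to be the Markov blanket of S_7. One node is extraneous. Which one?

S_6

S_7 has parent S_4.
Children of S_7: S_3.
Parents of each child, excluding S_7:
  parents(S_3) \ {S_7} = {S_4}.
MB(S_7) = {S_3, S_4}.
S_6 is neither a parent, child, nor co-parent of S_7, so it does not belong.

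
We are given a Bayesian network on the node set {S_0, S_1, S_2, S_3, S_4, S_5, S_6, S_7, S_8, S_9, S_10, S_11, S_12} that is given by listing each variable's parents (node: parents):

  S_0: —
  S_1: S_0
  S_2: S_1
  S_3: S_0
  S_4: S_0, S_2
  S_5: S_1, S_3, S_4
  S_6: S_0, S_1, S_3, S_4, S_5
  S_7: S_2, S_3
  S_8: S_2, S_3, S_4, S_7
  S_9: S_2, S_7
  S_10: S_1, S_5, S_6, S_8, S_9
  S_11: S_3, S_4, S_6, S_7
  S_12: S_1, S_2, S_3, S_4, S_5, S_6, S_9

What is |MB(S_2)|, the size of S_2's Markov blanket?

10

Pa(S_2) = {S_1}.
Children of S_2: S_4, S_7, S_8, S_9, S_12.
For each child, the remaining parents (spouses of S_2):
  parents(S_4) \ {S_2} = {S_0}.
  S_7 also has parent S_3.
  S_8's other parents are S_3, S_4, S_7.
  S_9 also has parent S_7.
  S_12 also has parents S_1, S_3, S_4, S_5, S_6, S_9.
MB(S_2) = {S_0, S_1, S_3, S_4, S_5, S_6, S_7, S_8, S_9, S_12}, which has 10 nodes.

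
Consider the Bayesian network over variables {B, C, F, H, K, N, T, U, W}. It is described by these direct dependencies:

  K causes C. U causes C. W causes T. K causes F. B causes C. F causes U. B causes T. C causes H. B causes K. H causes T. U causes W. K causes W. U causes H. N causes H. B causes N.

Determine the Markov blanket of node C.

C's children: H.
C has parents B, K, U.
Co-parents of C (other parents of its children):
  H also has parents N, U.
Union: {B, K, U} ∪ {H} ∪ {N, U} = {B, H, K, N, U}.

{B, H, K, N, U}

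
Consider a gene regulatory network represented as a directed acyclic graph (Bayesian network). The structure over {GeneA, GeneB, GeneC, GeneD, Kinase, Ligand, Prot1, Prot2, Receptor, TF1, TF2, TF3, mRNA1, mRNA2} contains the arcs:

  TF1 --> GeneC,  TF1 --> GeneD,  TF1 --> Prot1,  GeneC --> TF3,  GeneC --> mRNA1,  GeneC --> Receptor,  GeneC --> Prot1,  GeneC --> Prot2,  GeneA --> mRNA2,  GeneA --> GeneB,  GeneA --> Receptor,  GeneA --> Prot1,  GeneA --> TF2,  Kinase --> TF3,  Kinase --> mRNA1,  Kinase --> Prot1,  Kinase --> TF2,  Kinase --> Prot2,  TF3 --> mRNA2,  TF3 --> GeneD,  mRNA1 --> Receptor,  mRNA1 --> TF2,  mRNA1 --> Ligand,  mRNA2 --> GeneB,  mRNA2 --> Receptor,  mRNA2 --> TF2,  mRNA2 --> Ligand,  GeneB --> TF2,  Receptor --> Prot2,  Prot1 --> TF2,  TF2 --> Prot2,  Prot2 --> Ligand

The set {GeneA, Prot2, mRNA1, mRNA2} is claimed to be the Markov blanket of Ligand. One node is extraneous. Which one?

Ligand's children: none.
Ligand's parents: Prot2, mRNA1, mRNA2.
With no children, Ligand has no spouses; the co-parent set is empty.
MB(Ligand) = {Prot2, mRNA1, mRNA2}.
GeneA is neither a parent, child, nor co-parent of Ligand, so it does not belong.

GeneA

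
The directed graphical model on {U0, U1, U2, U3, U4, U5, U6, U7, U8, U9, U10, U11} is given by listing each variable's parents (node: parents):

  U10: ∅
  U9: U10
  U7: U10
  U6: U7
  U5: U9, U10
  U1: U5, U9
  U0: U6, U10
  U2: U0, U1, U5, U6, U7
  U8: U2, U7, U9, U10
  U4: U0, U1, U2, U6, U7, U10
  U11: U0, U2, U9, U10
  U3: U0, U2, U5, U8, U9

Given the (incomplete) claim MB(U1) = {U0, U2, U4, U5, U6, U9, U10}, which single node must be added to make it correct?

U7

Pa(U1) = {U5, U9}.
U1's children: U2, U4.
Co-parents of U1 (other parents of its children):
  U2 also has parents U0, U5, U6, U7.
  U4 also has parents U0, U2, U6, U7, U10.
MB(U1) = {U0, U2, U4, U5, U6, U7, U9, U10}.
Comparing with the claimed set, U7 is missing.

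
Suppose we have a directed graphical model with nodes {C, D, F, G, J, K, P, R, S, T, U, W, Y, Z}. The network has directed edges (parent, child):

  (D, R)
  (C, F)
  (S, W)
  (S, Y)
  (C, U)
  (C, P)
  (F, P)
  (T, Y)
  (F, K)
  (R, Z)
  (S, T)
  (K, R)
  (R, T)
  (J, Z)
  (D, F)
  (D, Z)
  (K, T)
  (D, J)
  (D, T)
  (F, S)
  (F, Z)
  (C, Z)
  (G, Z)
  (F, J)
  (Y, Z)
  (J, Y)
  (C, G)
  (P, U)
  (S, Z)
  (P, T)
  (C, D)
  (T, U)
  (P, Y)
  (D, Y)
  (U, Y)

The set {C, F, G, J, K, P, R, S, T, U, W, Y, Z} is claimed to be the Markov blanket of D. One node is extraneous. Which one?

Ch(D) = {F, J, R, T, Y, Z}.
Parents of D: C.
For each child, the remaining parents (spouses of D):
  F: C
  J: F
  R: K
  T: K, P, R, S
  Y: J, P, S, T, U
  Z: C, F, G, J, R, S, Y
MB(D) = {C, F, G, J, K, P, R, S, T, U, Y, Z}.
W is neither a parent, child, nor co-parent of D, so it does not belong.

W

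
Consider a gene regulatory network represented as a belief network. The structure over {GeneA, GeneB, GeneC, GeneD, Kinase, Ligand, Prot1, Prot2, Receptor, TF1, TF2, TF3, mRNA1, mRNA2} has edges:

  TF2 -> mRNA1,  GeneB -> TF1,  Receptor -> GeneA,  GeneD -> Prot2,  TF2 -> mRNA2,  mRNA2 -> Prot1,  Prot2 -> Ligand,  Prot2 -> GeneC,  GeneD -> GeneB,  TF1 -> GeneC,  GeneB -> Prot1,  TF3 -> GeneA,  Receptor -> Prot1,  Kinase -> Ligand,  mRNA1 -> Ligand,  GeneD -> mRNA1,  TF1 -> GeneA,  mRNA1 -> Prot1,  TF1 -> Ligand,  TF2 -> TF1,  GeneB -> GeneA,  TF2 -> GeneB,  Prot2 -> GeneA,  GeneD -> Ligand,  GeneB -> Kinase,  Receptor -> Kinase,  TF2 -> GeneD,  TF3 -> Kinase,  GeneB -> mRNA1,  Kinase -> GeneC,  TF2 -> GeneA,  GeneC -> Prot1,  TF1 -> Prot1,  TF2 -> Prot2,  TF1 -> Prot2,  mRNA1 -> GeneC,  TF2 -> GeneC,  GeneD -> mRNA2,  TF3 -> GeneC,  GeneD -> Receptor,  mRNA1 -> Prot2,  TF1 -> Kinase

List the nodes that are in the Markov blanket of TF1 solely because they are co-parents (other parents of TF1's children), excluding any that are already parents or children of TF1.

Children of TF1: GeneA, GeneC, Kinase, Ligand, Prot1, Prot2.
  Prot2's other parents are GeneD, TF2, mRNA1.
  Kinase's other parents are GeneB, Receptor, TF3.
  parents(GeneA) \ {TF1} = {GeneB, Prot2, Receptor, TF2, TF3}.
  GeneC also has parents Kinase, Prot2, TF2, TF3, mRNA1.
  parents(Ligand) \ {TF1} = {GeneD, Kinase, Prot2, mRNA1}.
  Prot1 also has parents GeneB, GeneC, Receptor, mRNA1, mRNA2.
Excluding nodes already adjacent to TF1 (GeneA, GeneB, GeneC, Kinase, Ligand, Prot1, Prot2, TF2), the co-parent-only contribution is {GeneD, Receptor, TF3, mRNA1, mRNA2}.

{GeneD, Receptor, TF3, mRNA1, mRNA2}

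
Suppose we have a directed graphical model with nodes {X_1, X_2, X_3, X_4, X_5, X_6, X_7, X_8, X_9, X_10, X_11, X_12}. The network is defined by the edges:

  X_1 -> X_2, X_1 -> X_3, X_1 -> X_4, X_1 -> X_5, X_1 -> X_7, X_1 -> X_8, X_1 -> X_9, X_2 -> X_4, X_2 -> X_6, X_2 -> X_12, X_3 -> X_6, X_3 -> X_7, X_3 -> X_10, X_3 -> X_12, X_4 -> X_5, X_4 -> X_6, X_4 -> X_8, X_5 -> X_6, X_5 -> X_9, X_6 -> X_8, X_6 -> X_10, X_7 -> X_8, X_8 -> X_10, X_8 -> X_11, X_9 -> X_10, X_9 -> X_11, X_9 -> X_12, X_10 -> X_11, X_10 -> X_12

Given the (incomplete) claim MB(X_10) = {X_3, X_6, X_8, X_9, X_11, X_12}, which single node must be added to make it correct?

X_2

Parents of X_10: X_3, X_6, X_8, X_9.
X_10's children: X_11, X_12.
Other parents of X_10's children:
  X_11: X_8, X_9
  X_12: X_2, X_3, X_9
MB(X_10) = {X_2, X_3, X_6, X_8, X_9, X_11, X_12}.
Comparing with the claimed set, X_2 is missing.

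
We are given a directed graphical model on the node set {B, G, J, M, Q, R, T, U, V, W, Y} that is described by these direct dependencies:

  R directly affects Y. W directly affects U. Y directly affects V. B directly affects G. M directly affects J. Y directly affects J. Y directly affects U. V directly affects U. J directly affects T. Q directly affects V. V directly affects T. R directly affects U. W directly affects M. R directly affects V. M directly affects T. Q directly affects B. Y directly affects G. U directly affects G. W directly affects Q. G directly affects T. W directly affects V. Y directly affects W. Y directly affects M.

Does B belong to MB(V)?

By definition, MB(V) is built from V's parents, V's children, and the co-parents of V.
V has children T, U.
V has parents Q, R, W, Y.
For each child, the remaining parents (spouses of V):
  U: R, W, Y
  T: G, J, M
MB(V) = {G, J, M, Q, R, T, U, W, Y}; B is not in this set.

No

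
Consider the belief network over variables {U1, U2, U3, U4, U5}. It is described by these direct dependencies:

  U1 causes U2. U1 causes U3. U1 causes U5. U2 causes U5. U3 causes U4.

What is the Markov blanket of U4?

{U3}

The Markov blanket of a node is its parents, its children, and the other parents of its children.
Ch(U4) = {}.
Pa(U4) = {U3}.
With no children, U4 has no spouses; the co-parent set is empty.
MB(U4) = {U3}.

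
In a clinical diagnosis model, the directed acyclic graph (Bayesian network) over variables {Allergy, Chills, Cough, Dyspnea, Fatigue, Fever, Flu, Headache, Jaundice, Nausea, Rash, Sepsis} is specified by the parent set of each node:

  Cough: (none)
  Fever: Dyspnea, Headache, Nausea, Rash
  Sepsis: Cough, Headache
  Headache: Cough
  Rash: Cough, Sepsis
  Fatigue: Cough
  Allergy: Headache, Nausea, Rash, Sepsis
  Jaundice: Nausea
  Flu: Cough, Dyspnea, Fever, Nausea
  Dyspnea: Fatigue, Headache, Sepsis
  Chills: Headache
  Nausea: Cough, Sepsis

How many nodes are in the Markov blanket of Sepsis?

7

Recall MB(v) = parents ∪ children ∪ spouses, where spouses are the other parents of v's children.
Pa(Sepsis) = {Cough, Headache}.
Children of Sepsis: Allergy, Dyspnea, Nausea, Rash.
For each child, the remaining parents (spouses of Sepsis):
  Nausea: Cough
  Rash: Cough
  Dyspnea: Fatigue, Headache
  Allergy: Headache, Nausea, Rash
MB(Sepsis) = {Allergy, Cough, Dyspnea, Fatigue, Headache, Nausea, Rash}, which has 7 nodes.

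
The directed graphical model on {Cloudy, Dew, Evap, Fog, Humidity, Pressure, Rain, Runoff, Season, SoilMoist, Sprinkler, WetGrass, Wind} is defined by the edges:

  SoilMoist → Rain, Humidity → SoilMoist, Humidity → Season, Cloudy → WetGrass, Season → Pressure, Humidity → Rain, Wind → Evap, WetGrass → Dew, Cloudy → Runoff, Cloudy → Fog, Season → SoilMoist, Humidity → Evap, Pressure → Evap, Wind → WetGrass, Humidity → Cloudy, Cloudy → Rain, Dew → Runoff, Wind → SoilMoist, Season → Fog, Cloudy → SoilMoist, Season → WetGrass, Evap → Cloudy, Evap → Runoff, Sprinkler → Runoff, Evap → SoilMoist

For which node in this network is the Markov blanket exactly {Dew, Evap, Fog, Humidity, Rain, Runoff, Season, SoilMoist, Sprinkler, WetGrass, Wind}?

The target node must have every member of {Dew, Evap, Fog, Humidity, Rain, Runoff, Season, SoilMoist, Sprinkler, WetGrass, Wind} as a parent, child, or co-parent, and no others.
Parents of Cloudy: Evap, Humidity; children: Fog, Rain, Runoff, SoilMoist, WetGrass; co-parents: Dew, Evap, Humidity, Season, SoilMoist, Sprinkler, Wind.
These exactly cover the given set, so the node is Cloudy.

Cloudy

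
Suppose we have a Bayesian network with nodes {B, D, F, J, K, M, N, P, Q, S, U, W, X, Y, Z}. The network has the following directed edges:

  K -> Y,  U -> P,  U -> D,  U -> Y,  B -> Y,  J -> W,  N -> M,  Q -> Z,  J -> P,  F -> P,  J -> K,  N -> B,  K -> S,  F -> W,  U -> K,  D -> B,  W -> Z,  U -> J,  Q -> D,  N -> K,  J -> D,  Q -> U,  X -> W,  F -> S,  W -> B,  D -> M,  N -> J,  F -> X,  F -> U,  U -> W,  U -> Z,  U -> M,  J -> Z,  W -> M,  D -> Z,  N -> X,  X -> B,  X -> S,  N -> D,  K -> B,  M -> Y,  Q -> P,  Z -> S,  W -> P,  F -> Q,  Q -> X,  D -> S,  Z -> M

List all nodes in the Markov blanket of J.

{D, F, K, N, P, Q, U, W, X, Z}

J's parents: N, U.
Ch(J) = {D, K, P, W, Z}.
Parents of each child, excluding J:
  parents(D) \ {J} = {N, Q, U}.
  W's other parents are F, U, X.
  Z's other parents are D, Q, U, W.
  P also has parents F, Q, U, W.
  parents(K) \ {J} = {N, U}.
So the Markov blanket of J is {D, F, K, N, P, Q, U, W, X, Z}.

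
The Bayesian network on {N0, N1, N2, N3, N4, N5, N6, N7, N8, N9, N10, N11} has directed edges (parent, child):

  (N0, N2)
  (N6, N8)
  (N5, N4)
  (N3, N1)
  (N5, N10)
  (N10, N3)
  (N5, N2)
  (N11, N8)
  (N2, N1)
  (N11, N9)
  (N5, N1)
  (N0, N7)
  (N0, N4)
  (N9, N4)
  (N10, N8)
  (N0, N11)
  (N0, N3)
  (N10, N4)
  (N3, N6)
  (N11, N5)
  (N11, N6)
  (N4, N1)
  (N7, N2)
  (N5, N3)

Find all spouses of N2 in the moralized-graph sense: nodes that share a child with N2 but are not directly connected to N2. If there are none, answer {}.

{N3, N4}

Children of N2: N1.
  N1 also has parents N3, N4, N5.
Excluding nodes already adjacent to N2 (N0, N1, N5, N7), the co-parent-only contribution is {N3, N4}.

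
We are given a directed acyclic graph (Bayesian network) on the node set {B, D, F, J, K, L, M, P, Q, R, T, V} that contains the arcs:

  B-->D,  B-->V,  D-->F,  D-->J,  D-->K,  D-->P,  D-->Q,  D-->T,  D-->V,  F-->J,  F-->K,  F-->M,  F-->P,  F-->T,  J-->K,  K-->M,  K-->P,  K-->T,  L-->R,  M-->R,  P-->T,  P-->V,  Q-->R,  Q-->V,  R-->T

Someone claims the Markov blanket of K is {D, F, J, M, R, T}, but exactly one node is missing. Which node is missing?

P

The Markov blanket of a node is its parents, its children, and the other parents of its children.
K has parents D, F, J.
K has children M, P, T.
Co-parents of K (other parents of its children):
  parents(M) \ {K} = {F}.
  P's other parents are D, F.
  T also has parents D, F, P, R.
MB(K) = {D, F, J, M, P, R, T}.
Comparing with the claimed set, P is missing.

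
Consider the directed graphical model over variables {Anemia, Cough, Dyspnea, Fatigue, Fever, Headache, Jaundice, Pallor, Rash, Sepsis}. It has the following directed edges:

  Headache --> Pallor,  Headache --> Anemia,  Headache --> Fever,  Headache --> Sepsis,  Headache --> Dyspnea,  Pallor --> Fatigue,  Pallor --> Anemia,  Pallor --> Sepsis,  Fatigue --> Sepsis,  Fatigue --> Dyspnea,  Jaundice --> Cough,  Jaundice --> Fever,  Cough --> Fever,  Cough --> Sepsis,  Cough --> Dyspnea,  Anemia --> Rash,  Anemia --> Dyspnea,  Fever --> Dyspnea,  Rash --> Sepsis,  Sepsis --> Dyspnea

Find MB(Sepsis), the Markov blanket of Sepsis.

The Markov blanket of a node is its parents, its children, and the other parents of its children.
Parents of Sepsis: Cough, Fatigue, Headache, Pallor, Rash.
Sepsis's children: Dyspnea.
Other parents of Sepsis's children:
  parents(Dyspnea) \ {Sepsis} = {Anemia, Cough, Fatigue, Fever, Headache}.
Union: {Cough, Fatigue, Headache, Pallor, Rash} ∪ {Dyspnea} ∪ {Anemia, Cough, Fatigue, Fever, Headache} = {Anemia, Cough, Dyspnea, Fatigue, Fever, Headache, Pallor, Rash}.

{Anemia, Cough, Dyspnea, Fatigue, Fever, Headache, Pallor, Rash}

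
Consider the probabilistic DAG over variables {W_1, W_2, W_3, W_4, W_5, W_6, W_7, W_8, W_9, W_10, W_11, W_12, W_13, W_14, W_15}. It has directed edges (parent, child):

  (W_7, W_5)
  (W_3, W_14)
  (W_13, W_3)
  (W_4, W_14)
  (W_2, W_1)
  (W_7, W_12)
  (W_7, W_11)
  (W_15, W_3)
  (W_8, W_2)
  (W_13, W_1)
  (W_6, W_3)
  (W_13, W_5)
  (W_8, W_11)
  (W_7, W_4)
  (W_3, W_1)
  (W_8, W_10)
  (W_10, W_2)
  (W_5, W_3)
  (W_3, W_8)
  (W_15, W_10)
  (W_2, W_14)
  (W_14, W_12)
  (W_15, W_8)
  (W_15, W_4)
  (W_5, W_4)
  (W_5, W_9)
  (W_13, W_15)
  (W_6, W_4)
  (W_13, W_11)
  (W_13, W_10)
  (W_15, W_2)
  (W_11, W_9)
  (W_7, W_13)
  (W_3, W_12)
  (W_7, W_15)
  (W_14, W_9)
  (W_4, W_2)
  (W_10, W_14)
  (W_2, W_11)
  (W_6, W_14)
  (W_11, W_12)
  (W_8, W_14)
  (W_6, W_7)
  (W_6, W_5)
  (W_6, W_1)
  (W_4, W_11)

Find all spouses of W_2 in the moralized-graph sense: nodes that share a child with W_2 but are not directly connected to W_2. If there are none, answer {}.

Children of W_2: W_1, W_11, W_14.
  parents(W_1) \ {W_2} = {W_3, W_6, W_13}.
  W_14's other parents are W_3, W_4, W_6, W_8, W_10.
  W_11's other parents are W_4, W_7, W_8, W_13.
Excluding nodes already adjacent to W_2 (W_1, W_4, W_8, W_10, W_11, W_14, W_15), the co-parent-only contribution is {W_3, W_6, W_7, W_13}.

{W_3, W_6, W_7, W_13}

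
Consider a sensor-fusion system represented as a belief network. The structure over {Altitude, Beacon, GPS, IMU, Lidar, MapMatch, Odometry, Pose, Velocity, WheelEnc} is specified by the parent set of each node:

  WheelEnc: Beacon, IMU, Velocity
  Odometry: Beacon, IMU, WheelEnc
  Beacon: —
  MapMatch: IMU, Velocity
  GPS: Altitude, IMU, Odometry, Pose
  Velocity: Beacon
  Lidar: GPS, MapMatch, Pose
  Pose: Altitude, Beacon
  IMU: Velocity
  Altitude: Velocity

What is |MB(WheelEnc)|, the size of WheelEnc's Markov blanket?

4

Parents of WheelEnc: Beacon, IMU, Velocity.
Ch(WheelEnc) = {Odometry}.
Parents of each child, excluding WheelEnc:
  Odometry also has parents Beacon, IMU.
MB(WheelEnc) = {Beacon, IMU, Odometry, Velocity}, which has 4 nodes.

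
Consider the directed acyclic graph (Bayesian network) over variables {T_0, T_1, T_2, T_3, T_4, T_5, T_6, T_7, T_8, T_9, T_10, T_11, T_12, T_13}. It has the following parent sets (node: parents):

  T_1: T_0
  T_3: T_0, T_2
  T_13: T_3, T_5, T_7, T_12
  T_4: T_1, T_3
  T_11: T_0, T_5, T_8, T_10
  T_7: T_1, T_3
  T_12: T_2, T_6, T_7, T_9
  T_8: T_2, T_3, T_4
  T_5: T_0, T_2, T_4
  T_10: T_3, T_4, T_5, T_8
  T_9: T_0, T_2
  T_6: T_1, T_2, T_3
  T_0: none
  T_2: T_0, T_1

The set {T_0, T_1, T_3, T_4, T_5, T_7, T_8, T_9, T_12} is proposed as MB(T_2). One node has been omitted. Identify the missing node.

Recall MB(v) = parents ∪ children ∪ spouses, where spouses are the other parents of v's children.
Pa(T_2) = {T_0, T_1}.
Ch(T_2) = {T_3, T_5, T_6, T_8, T_9, T_12}.
Co-parents of T_2 (other parents of its children):
  parents(T_3) \ {T_2} = {T_0}.
  T_5's other parents are T_0, T_4.
  parents(T_6) \ {T_2} = {T_1, T_3}.
  T_8's other parents are T_3, T_4.
  parents(T_9) \ {T_2} = {T_0}.
  T_12 also has parents T_6, T_7, T_9.
MB(T_2) = {T_0, T_1, T_3, T_4, T_5, T_6, T_7, T_8, T_9, T_12}.
Comparing with the claimed set, T_6 is missing.

T_6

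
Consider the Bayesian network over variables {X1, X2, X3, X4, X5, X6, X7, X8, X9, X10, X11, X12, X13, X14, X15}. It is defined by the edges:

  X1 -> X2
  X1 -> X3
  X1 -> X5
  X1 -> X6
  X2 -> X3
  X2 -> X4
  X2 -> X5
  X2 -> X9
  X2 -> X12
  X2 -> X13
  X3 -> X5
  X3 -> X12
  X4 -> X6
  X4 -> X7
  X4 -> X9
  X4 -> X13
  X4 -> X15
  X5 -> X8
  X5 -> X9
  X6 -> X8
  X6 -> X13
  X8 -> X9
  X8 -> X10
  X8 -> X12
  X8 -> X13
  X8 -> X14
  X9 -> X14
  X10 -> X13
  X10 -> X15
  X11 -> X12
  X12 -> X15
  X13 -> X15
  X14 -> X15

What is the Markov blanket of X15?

X15 has parents X4, X10, X12, X13, X14.
Ch(X15) = {}.
X15 has no children, so there are no co-parents.
MB(X15) = {X4, X10, X12, X13, X14}.

{X4, X10, X12, X13, X14}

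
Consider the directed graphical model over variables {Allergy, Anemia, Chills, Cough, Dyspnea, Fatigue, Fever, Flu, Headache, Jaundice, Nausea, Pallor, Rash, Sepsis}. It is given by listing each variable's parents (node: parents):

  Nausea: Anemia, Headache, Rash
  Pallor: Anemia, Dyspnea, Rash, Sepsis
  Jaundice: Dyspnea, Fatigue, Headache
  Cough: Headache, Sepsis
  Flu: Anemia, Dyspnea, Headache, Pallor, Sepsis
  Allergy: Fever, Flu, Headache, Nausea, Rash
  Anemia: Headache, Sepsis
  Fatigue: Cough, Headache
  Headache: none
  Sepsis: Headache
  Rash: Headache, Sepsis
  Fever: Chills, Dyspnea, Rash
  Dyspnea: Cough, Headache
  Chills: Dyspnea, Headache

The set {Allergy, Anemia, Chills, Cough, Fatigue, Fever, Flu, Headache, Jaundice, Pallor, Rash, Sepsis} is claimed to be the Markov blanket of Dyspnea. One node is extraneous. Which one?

Parents of Dyspnea: Cough, Headache.
Ch(Dyspnea) = {Chills, Fever, Flu, Jaundice, Pallor}.
Parents of each child, excluding Dyspnea:
  Pallor also has parents Anemia, Rash, Sepsis.
  Flu also has parents Anemia, Headache, Pallor, Sepsis.
  Jaundice also has parents Fatigue, Headache.
  parents(Chills) \ {Dyspnea} = {Headache}.
  Fever also has parents Chills, Rash.
MB(Dyspnea) = {Anemia, Chills, Cough, Fatigue, Fever, Flu, Headache, Jaundice, Pallor, Rash, Sepsis}.
Allergy is neither a parent, child, nor co-parent of Dyspnea, so it does not belong.

Allergy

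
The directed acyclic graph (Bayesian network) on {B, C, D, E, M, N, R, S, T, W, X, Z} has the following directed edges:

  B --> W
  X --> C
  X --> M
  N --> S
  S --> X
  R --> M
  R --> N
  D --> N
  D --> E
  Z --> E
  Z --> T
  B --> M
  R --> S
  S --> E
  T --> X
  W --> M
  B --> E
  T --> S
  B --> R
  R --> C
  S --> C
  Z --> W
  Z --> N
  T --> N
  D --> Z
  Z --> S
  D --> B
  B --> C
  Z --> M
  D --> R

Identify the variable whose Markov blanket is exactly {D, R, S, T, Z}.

The target node must have every member of {D, R, S, T, Z} as a parent, child, or co-parent, and no others.
Parents of N: D, R, T, Z; children: S; co-parents: R, T, Z.
These exactly cover the given set, so the node is N.

N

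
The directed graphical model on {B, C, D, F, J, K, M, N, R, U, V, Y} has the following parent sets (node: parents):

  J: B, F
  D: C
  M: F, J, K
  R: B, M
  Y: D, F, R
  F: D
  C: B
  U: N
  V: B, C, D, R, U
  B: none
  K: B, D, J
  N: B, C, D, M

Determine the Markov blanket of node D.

{B, C, F, J, K, M, N, R, U, V, Y}

Recall MB(v) = parents ∪ children ∪ spouses, where spouses are the other parents of v's children.
D has parent C.
D has children F, K, N, V, Y.
Other parents of D's children:
  F: no additional parents.
  K also has parents B, J.
  N also has parents B, C, M.
  V's other parents are B, C, R, U.
  Y's other parents are F, R.
Taking the union gives {B, C, F, J, K, M, N, R, U, V, Y}.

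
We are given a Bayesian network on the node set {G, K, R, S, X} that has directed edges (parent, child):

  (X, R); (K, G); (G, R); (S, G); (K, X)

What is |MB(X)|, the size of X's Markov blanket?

3

The Markov blanket of a node is its parents, its children, and the other parents of its children.
Parents of X: K.
Children of X: R.
Other parents of X's children:
  parents(R) \ {X} = {G}.
MB(X) = {G, K, R}, which has 3 nodes.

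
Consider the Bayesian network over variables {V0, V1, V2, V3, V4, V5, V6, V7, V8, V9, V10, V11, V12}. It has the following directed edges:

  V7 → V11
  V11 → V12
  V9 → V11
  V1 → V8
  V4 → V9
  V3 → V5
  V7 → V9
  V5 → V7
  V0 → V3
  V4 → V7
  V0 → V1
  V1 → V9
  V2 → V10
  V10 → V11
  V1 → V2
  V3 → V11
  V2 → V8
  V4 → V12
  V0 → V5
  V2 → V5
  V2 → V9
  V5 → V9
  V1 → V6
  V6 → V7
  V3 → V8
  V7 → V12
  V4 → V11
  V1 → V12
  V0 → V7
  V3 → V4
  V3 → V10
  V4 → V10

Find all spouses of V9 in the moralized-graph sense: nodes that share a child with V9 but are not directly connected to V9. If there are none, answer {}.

Children of V9: V11.
  V11: V3, V4, V7, V10
Excluding nodes already adjacent to V9 (V1, V2, V4, V5, V7, V11), the co-parent-only contribution is {V3, V10}.

{V3, V10}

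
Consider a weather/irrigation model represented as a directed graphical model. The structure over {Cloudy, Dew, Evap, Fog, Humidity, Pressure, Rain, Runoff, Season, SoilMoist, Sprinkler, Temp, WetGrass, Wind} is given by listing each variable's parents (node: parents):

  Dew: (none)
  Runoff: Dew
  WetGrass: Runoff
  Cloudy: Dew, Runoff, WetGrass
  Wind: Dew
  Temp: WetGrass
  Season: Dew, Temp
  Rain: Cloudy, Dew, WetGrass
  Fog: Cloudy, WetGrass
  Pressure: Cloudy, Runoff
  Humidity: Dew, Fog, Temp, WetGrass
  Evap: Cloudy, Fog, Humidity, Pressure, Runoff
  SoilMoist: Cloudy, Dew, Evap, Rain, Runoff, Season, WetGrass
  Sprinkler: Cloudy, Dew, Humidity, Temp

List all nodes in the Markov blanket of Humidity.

{Cloudy, Dew, Evap, Fog, Pressure, Runoff, Sprinkler, Temp, WetGrass}

Humidity's children: Evap, Sprinkler.
Pa(Humidity) = {Dew, Fog, Temp, WetGrass}.
Parents of each child, excluding Humidity:
  Evap: Cloudy, Fog, Pressure, Runoff
  Sprinkler: Cloudy, Dew, Temp
MB(Humidity) = {Cloudy, Dew, Evap, Fog, Pressure, Runoff, Sprinkler, Temp, WetGrass}.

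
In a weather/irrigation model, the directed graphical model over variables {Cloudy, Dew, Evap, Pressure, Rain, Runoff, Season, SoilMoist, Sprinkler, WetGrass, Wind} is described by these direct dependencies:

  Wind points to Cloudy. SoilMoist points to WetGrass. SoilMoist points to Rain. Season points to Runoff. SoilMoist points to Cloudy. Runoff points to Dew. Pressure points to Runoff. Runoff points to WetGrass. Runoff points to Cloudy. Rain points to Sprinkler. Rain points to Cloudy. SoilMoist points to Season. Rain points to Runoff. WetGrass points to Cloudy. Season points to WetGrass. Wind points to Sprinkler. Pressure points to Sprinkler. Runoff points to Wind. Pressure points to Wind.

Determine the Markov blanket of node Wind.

By definition, MB(Wind) is built from Wind's parents, Wind's children, and the co-parents of Wind.
Parents of Wind: Pressure, Runoff.
Ch(Wind) = {Cloudy, Sprinkler}.
For each child, the remaining parents (spouses of Wind):
  parents(Sprinkler) \ {Wind} = {Pressure, Rain}.
  Cloudy also has parents Rain, Runoff, SoilMoist, WetGrass.
Taking the union gives {Cloudy, Pressure, Rain, Runoff, SoilMoist, Sprinkler, WetGrass}.

{Cloudy, Pressure, Rain, Runoff, SoilMoist, Sprinkler, WetGrass}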